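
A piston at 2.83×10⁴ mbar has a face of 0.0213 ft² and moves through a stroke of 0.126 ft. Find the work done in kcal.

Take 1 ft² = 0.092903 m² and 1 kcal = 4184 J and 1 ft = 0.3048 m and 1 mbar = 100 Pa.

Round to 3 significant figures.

2.83×10⁴ mbar → 2.83×10⁶ Pa
0.0213 ft² → 0.00197883 m²
F = P × A = 2.83×10⁶ × 0.00197883 = 5600.09 N
0.126 ft → 0.0384048 m
W = F × d = 5600.09 × 0.0384048 = 215.07 J
In kcal: 215.07 / 4184 = 0.051403 kcal

0.0514 kcal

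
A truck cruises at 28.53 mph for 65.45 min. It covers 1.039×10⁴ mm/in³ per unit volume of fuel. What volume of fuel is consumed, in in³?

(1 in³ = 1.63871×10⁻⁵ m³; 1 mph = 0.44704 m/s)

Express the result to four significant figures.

28.53 mph → 12.7541 m/s
65.45 min → 3927 s
d = v × t = 12.7541 × 3927 = 50085.4 m
1.039×10⁴ mm/in³ → 634035 m/m³
V = d / (distance per unit fuel) = 50085.4 / 634035 = 0.0789947 m³
In in³: 0.0789947 / 1.63871×10⁻⁵ = 4820.54 in³

4821 in³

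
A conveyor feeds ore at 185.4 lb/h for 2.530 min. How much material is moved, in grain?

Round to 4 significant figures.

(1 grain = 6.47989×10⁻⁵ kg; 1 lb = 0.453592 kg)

5.472×10⁴ grain

185.4 lb/h → 0.02336 kg/s
2.530 min → 151.8 s
m = ṁ × t = 0.02336 × 151.8 = 3.54605 kg
In grain: 3.54605 / 6.47989×10⁻⁵ = 54723.9 grain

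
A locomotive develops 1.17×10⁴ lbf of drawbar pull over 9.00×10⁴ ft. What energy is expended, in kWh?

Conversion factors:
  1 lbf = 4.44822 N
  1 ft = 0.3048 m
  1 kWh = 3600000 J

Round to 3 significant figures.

1.17×10⁴ lbf × 4.44822 = 52044.2 N
9.00×10⁴ ft × 0.3048 = 27432 m
W = F × d = 52044.2 N × 27432 m = 1.42768×10⁹ J
1.42768×10⁹ J ÷ (3600000 J/kWh) = 396.578 kWh

397 kWh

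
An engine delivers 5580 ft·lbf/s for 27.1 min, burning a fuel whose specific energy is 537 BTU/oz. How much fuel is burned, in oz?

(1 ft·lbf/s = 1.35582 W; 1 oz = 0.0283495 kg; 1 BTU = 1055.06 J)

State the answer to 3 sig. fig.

21.7 oz

5580 ft·lbf/s → 7565.48 W
27.1 min → 1626 s
E = P × t = 7565.48 × 1626 = 1.23015×10⁷ J
537 BTU/oz → 1.99851×10⁷ J/kg
m = E / e_s = 1.23015×10⁷ / 1.99851×10⁷ = 0.615534 kg
In oz: 0.615534 / 0.0283495 = 21.7123 oz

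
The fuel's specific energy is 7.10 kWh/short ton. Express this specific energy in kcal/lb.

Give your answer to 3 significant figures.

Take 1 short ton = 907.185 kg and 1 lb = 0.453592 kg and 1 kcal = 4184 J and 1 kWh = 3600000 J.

7.10 kWh/short ton × 3600000 J/kWh ÷ 907.185 kg/short ton = 28175.1 J/kg
28175.1 J/kg ÷ 4184 J/kcal × 0.453592 kg/lb = 3.05449 kcal/lb

3.05 kcal/lb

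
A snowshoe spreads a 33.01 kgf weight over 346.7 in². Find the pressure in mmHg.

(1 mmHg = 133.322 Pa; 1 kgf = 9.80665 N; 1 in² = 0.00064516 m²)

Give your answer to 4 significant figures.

33.01 kgf × 9.80665 = 323.718 N
346.7 in² × 0.00064516 = 0.223677 m²
P = F / A = 323.718 N / 0.223677 m² = 1447.26 Pa
1447.26 Pa ÷ (133.322 Pa/mmHg) = 10.8554 mmHg

10.86 mmHg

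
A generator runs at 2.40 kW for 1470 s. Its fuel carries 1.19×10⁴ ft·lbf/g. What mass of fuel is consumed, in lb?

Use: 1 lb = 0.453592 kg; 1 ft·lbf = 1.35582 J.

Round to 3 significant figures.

0.482 lb

2.40 kW → 2400 W
E = P × t = 2400 × 1470 = 3.528×10⁶ J
1.19×10⁴ ft·lbf/g → 1.61343×10⁷ J/kg
m = E / e_s = 3.528×10⁶ / 1.61343×10⁷ = 0.218665 kg
In lb: 0.218665 / 0.453592 = 0.482074 lb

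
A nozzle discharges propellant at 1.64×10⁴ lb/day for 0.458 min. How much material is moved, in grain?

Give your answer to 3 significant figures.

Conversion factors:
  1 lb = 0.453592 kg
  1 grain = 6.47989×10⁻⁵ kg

1.64×10⁴ lb/day → 0.0860985 kg/s
0.458 min → 27.48 s
m = ṁ × t = 0.0860985 × 27.48 = 2.36599 kg
In grain: 2.36599 / 6.47989×10⁻⁵ = 36512.8 grain

3.65×10⁴ grain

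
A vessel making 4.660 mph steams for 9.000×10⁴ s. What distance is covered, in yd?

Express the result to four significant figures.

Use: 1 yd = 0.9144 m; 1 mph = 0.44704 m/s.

2.050×10⁵ yd

4.660 mph × 0.44704 = 2.08321 m/s
d = v × t = 2.08321 m/s × 90000 s = 187489 m
187489 m ÷ (0.9144 m/yd) = 205040 yd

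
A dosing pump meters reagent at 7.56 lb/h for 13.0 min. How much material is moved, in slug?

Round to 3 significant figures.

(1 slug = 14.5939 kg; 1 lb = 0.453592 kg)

7.56 lb/h → 9.52543×10⁻⁴ kg/s
13.0 min → 780 s
m = ṁ × t = 9.52543×10⁻⁴ × 780 = 0.742984 kg
In slug: 0.742984 / 14.5939 = 0.0509106 slug

0.0509 slug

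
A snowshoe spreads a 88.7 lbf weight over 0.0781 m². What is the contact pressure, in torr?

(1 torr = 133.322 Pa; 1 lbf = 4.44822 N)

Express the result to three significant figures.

37.9 torr

88.7 lbf × 4.44822 = 394.557 N
P = F / A = 394.557 N / 0.0781 m² = 5051.95 Pa
5051.95 Pa ÷ (133.322 Pa/torr) = 37.8928 torr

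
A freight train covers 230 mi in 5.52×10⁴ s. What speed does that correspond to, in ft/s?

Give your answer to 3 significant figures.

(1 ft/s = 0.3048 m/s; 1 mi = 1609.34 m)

22.0 ft/s

230 mi × 1609.34 = 370148 m
v = d / t = 370148 m / 55200 s = 6.70558 m/s
6.70558 m/s ÷ (0.3048 m/s/ft/s) = 21.9999 ft/s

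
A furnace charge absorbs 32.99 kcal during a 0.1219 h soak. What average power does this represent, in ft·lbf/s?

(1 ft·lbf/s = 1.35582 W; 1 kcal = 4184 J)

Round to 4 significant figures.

232.0 ft·lbf/s

32.99 kcal × 4184 → 138030 J
0.1219 h × 3600 → 438.84 s
P = E / t = 138030 J / 438.84 s = 314.534 W
314.534 W ÷ (1.35582 W/ft·lbf/s) = 231.988 ft·lbf/s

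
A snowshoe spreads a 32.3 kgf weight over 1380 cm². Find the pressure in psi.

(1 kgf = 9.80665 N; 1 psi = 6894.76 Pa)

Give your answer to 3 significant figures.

32.3 kgf × 9.80665 = 316.755 N
1380 cm² × 0.0001 = 0.138 m²
P = F / A = 316.755 N / 0.138 m² = 2295.33 Pa
2295.33 Pa ÷ (6894.76 Pa/psi) = 0.332909 psi

0.333 psi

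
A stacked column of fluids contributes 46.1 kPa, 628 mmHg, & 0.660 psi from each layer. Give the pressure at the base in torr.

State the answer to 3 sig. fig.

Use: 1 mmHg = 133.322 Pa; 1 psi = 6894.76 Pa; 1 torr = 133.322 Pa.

46.1 kPa × 1000 → 46100 Pa
628 mmHg × 133.322 → 83726.2 Pa
0.660 psi × 6894.76 → 4550.54 Pa
Sum: 46100 + 83726.2 + 4550.54 = 134377 Pa
In torr: 134377 / 133.322 = 1007.91 torr

1010 torr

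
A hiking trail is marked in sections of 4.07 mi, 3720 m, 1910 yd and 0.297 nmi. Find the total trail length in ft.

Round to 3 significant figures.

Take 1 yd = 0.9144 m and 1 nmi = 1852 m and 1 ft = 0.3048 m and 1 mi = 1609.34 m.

4.12×10⁴ ft

4.07 mi × 1609.34 = 6550.01 m
3720 m (already m)
1910 yd × 0.9144 = 1746.5 m
0.297 nmi × 1852 = 550.044 m
Total: 6550.01 + 3720 + 1746.5 + 550.044 = 12566.6 m
In ft: 12566.6 / 0.3048 = 41229 ft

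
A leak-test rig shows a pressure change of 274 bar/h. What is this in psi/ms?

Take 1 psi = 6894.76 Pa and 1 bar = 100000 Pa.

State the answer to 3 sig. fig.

0.00110 psi/ms

274 bar/h × 100000 Pa/bar ÷ 3600 s/h = 7611.11 Pa/s
7611.11 Pa/s ÷ 6894.76 Pa/psi × 0.001 s/ms = 0.0011039 psi/ms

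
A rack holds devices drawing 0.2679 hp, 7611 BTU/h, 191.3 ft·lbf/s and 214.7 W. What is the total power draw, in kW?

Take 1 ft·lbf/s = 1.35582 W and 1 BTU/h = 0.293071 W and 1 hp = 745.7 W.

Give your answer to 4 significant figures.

2.904 kW

0.2679 hp × 745.7 = 199.773 W
7611 BTU/h × 0.293071 = 2230.56 W
191.3 ft·lbf/s × 1.35582 = 259.368 W
214.7 W (already W)
Sum: 199.773 + 2230.56 + 259.368 + 214.7 = 2904.4 W
In kW: 2904.4 / 1000 = 2.9044 kW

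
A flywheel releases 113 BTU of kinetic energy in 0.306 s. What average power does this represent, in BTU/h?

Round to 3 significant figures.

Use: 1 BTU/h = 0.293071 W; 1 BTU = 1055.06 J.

113 BTU × 1055.06 → 119222 J
P = E / t = 119222 J / 0.306 s = 389614 W
389614 W ÷ (0.293071 W/BTU/h) = 1.32942×10⁶ BTU/h

1.33×10⁶ BTU/h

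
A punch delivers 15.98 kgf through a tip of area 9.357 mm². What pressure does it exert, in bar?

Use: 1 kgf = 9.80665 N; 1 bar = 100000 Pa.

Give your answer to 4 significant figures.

167.5 bar

15.98 kgf × 9.80665 = 156.71 N
9.357 mm² × 10⁻⁶ = 9.357×10⁻⁶ m²
P = F / A = 156.71 N / 9.357×10⁻⁶ m² = 1.67479×10⁷ Pa
1.67479×10⁷ Pa ÷ (100000 Pa/bar) = 167.479 bar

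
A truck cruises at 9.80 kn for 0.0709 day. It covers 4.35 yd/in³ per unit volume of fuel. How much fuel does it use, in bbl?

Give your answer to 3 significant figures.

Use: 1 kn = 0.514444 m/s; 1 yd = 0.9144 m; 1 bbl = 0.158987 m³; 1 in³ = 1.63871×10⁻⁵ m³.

0.800 bbl

9.80 kn → 5.04155 m/s
0.0709 day → 6125.76 s
d = v × t = 5.04155 × 6125.76 = 30883.3 m
4.35 yd/in³ → 242730 m/m³
V = d / (distance per unit fuel) = 30883.3 / 242730 = 0.127233 m³
In bbl: 0.127233 / 0.158987 = 0.800273 bbl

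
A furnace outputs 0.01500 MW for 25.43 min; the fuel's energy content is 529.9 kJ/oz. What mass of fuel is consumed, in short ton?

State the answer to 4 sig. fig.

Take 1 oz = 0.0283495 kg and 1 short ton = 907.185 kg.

0.001350 short ton

0.01500 MW → 15000 W
25.43 min → 1525.8 s
E = P × t = 15000 × 1525.8 = 2.2887×10⁷ J
529.9 kJ/oz → 1.86917×10⁷ J/kg
m = E / e_s = 2.2887×10⁷ / 1.86917×10⁷ = 1.22445 kg
In short ton: 1.22445 / 907.185 = 0.00134972 short ton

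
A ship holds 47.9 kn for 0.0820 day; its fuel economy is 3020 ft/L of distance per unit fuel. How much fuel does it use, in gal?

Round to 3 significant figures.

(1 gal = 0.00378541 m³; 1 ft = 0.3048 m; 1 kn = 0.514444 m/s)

50.1 gal

47.9 kn → 24.6419 m/s
0.0820 day → 7084.8 s
d = v × t = 24.6419 × 7084.8 = 174583 m
3020 ft/L → 920496 m/m³
V = d / (distance per unit fuel) = 174583 / 920496 = 0.189662 m³
In gal: 0.189662 / 0.00378541 = 50.1034 gal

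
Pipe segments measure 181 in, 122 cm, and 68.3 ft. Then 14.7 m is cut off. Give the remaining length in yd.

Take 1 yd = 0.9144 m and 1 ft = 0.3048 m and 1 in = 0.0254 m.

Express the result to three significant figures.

13.1 yd

181 in × 0.0254 = 4.5974 m
122 cm × 0.01 = 1.22 m
68.3 ft × 0.3048 = 20.8178 m
14.7 m (already m)
Sum: 4.5974 + 1.22 + 20.8178 − 14.7 = 11.9352 m
In yd: 11.9352 / 0.9144 = 13.0525 yd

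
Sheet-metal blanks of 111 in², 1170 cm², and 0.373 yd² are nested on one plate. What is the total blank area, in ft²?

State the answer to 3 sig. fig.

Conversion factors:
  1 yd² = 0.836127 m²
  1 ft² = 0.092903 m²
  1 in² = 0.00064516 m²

111 in² × 0.00064516 = 0.0716128 m²
1170 cm² × 0.0001 = 0.117 m²
0.373 yd² × 0.836127 = 0.311875 m²
Sum: 0.0716128 + 0.117 + 0.311875 = 0.500488 m²
In ft²: 0.500488 / 0.092903 = 5.38721 ft²

5.39 ft²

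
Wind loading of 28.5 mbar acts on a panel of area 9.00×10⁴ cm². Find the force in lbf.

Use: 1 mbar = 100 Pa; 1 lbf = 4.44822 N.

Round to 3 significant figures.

5770 lbf

28.5 mbar × 100 = 2850 Pa
9.00×10⁴ cm² × 0.0001 = 9 m²
F = P × A = 2850 Pa × 9 m² = 25650 N
25650 N ÷ (4.44822 N/lbf) = 5766.35 lbf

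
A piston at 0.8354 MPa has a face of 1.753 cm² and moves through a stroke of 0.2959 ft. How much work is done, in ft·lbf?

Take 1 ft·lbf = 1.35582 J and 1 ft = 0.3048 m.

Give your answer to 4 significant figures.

0.8354 MPa → 835400 Pa
1.753 cm² → 1.753×10⁻⁴ m²
F = P × A = 835400 × 1.753×10⁻⁴ = 146.446 N
0.2959 ft → 0.0901903 m
W = F × d = 146.446 × 0.0901903 = 13.208 J
In ft·lbf: 13.208 / 1.35582 = 9.74171 ft·lbf

9.742 ft·lbf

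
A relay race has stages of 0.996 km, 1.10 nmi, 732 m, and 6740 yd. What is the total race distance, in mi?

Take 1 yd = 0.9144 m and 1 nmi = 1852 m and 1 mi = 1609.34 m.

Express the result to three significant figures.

0.996 km × 1000 → 996 m
1.10 nmi × 1852 → 2037.2 m
732 m (already m)
6740 yd × 0.9144 → 6163.06 m
Combined: 996 + 2037.2 + 732 + 6163.06 = 9928.26 m
In mi: 9928.26 / 1609.34 = 6.16915 mi

6.17 mi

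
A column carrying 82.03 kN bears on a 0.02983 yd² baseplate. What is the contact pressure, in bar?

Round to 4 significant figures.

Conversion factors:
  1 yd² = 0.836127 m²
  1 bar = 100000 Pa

32.89 bar

82.03 kN × 1000 = 82030 N
0.02983 yd² × 0.836127 = 0.0249417 m²
P = F / A = 82030 N / 0.0249417 m² = 3.28887×10⁶ Pa
3.28887×10⁶ Pa ÷ (100000 Pa/bar) = 32.8887 bar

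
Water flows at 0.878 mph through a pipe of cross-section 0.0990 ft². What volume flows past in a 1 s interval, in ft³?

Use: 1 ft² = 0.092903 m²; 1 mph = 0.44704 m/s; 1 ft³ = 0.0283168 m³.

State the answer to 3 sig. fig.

0.878 mph × 0.44704 → 0.392501 m/s
0.0990 ft² × 0.092903 → 0.0091974 m²
V = v × A × t = 0.392501 m/s × 0.0091974 m² × 1 s = 0.00360999 m³
0.00360999 m³ ÷ (0.0283168 m³/ft³) = 0.127486 ft³

0.127 ft³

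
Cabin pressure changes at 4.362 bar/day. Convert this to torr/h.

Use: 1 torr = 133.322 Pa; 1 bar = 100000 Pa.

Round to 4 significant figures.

136.3 torr/h

4.362 bar/day × 100000 Pa/bar ÷ 86400 s/day = 5.04861 Pa/s
5.04861 Pa/s ÷ 133.322 Pa/torr × 3600 s/h = 136.324 torr/h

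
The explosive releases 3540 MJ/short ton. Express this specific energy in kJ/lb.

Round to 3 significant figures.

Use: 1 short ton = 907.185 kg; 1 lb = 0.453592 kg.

3540 MJ/short ton × 1000000 J/MJ ÷ 907.185 kg/short ton = 3.90218×10⁶ J/kg
3.90218×10⁶ J/kg ÷ 1000 J/kJ × 0.453592 kg/lb = 1770 kJ/lb

1770 kJ/lb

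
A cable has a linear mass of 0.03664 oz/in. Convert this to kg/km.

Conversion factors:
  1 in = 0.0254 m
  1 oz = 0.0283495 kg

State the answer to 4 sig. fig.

40.89 kg/km

0.03664 oz/in × 0.0283495 kg/oz ÷ 0.0254 m/in = 0.0408947 kg/m
0.0408947 kg/m × 1000 m/km = 40.8947 kg/km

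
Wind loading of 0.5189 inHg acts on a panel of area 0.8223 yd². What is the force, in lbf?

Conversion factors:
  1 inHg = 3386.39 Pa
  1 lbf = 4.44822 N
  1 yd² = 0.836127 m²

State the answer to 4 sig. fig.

271.6 lbf

0.5189 inHg × 3386.39 = 1757.2 Pa
0.8223 yd² × 0.836127 = 0.687547 m²
F = P × A = 1757.2 Pa × 0.687547 m² = 1208.16 N
1208.16 N ÷ (4.44822 N/lbf) = 271.605 lbf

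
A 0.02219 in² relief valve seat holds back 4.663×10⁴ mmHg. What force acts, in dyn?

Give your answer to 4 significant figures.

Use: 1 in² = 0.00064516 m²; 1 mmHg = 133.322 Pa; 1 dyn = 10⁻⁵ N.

8.900×10⁶ dyn

4.663×10⁴ mmHg × 133.322 = 6.2168×10⁶ Pa
0.02219 in² × 0.00064516 = 1.43161×10⁻⁵ m²
F = P × A = 6.2168×10⁶ Pa × 1.43161×10⁻⁵ m² = 89.0003 N
89.0003 N ÷ (10⁻⁵ N/dyn) = 8.90003×10⁶ dyn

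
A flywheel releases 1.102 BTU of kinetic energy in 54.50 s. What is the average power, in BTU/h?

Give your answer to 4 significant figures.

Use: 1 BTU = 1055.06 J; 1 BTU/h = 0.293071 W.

72.79 BTU/h

1.102 BTU × 1055.06 → 1162.68 J
P = E / t = 1162.68 J / 54.5 s = 21.3336 W
21.3336 W ÷ (0.293071 W/BTU/h) = 72.7933 BTU/h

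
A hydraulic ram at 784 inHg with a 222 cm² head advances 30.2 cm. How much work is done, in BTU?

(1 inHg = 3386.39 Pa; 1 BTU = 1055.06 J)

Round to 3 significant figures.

784 inHg → 2.65493×10⁶ Pa
222 cm² → 0.0222 m²
F = P × A = 2.65493×10⁶ × 0.0222 = 58939.4 N
30.2 cm → 0.302 m
W = F × d = 58939.4 × 0.302 = 17799.7 J
In BTU: 17799.7 / 1055.06 = 16.8708 BTU

16.9 BTU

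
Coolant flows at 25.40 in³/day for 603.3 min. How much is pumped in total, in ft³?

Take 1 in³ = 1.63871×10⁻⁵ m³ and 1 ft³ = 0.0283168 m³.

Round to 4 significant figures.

0.006158 ft³

25.40 in³/day → 4.8175×10⁻⁹ m³/s
603.3 min → 36198 s
V = Q × t = 4.8175×10⁻⁹ × 36198 = 1.74384×10⁻⁴ m³
In ft³: 1.74384×10⁻⁴ / 0.0283168 = 0.00615832 ft³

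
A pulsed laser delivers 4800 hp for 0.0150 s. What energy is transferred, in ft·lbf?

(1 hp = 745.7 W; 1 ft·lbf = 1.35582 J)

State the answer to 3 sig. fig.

3.96×10⁴ ft·lbf

4800 hp × 745.7 = 3.57936×10⁶ W
E = P × t = 3.57936×10⁶ W × 0.015 s = 53690.4 J
53690.4 J ÷ (1.35582 J/ft·lbf) = 39599.9 ft·lbf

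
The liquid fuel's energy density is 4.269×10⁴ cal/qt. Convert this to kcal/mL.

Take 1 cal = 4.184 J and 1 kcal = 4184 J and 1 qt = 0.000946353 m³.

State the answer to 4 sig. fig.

0.04511 kcal/mL

4.269×10⁴ cal/qt × 4.184 J/cal ÷ 0.000946353 m³/qt = 1.8874×10⁸ J/m³
1.8874×10⁸ J/m³ ÷ 4184 J/kcal × 10⁻⁶ m³/mL = 0.0451099 kcal/mL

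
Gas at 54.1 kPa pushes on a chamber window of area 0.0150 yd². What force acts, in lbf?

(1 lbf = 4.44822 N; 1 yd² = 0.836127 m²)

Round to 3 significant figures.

54.1 kPa × 1000 → 54100 Pa
0.0150 yd² × 0.836127 → 0.0125419 m²
F = P × A = 54100 Pa × 0.0125419 m² = 678.517 N
678.517 N ÷ (4.44822 N/lbf) = 152.537 lbf

153 lbf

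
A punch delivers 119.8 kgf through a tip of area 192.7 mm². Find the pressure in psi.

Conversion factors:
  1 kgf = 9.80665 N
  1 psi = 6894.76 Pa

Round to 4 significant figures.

884.3 psi

119.8 kgf × 9.80665 → 1174.84 N
192.7 mm² × 10⁻⁶ → 1.927×10⁻⁴ m²
P = F / A = 1174.84 N / 1.927×10⁻⁴ m² = 6.09673×10⁶ Pa
6.09673×10⁶ Pa ÷ (6894.76 Pa/psi) = 884.256 psi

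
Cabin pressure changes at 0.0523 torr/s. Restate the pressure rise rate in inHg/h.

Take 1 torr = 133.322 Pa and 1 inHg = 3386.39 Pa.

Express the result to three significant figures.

0.0523 torr/s × 133.322 Pa/torr = 6.97274 Pa/s
6.97274 Pa/s ÷ 3386.39 Pa/inHg × 3600 s/h = 7.41257 inHg/h

7.41 inHg/h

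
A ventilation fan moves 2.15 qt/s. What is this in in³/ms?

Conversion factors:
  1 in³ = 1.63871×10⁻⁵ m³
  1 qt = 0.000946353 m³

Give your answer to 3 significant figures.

2.15 qt/s × 0.000946353 m³/qt = 0.00203466 m³/s
0.00203466 m³/s ÷ 1.63871×10⁻⁵ m³/in³ × 0.001 s/ms = 0.124162 in³/ms

0.124 in³/ms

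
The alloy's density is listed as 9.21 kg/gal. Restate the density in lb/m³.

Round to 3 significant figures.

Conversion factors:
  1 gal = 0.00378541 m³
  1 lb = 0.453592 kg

9.21 kg/gal ÷ 0.00378541 m³/gal = 2433.03 kg/m³
2433.03 kg/m³ ÷ 0.453592 kg/lb = 5363.92 lb/m³

5360 lb/m³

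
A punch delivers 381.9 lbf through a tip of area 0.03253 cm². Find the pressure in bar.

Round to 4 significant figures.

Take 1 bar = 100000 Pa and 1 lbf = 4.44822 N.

381.9 lbf × 4.44822 = 1698.78 N
0.03253 cm² × 0.0001 = 3.253×10⁻⁶ m²
P = F / A = 1698.78 N / 3.253×10⁻⁶ m² = 5.22219×10⁸ Pa
5.22219×10⁸ Pa ÷ (100000 Pa/bar) = 5222.19 bar

5222 bar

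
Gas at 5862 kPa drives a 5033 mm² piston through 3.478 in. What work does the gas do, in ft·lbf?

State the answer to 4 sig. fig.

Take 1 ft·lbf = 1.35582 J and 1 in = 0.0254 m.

5862 kPa → 5.862×10⁶ Pa
5033 mm² → 0.005033 m²
F = P × A = 5.862×10⁶ × 0.005033 = 29503.4 N
3.478 in → 0.0883412 m
W = F × d = 29503.4 × 0.0883412 = 2606.37 J
In ft·lbf: 2606.37 / 1.35582 = 1922.36 ft·lbf

1922 ft·lbf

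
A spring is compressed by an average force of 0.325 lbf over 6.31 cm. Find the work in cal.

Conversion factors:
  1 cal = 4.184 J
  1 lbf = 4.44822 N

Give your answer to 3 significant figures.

0.325 lbf × 4.44822 = 1.44567 N
6.31 cm × 0.01 = 0.0631 m
W = F × d = 1.44567 N × 0.0631 m = 0.0912218 J
0.0912218 J ÷ (4.184 J/cal) = 0.0218025 cal

0.0218 cal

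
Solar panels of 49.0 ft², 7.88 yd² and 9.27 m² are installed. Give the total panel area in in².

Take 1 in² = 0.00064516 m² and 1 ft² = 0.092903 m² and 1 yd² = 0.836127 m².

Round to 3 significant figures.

49.0 ft² × 0.092903 → 4.55225 m²
7.88 yd² × 0.836127 → 6.58868 m²
9.27 m² (already m²)
Total: 4.55225 + 6.58868 + 9.27 = 20.4109 m²
In in²: 20.4109 / 0.00064516 = 31637 in²

3.16×10⁴ in²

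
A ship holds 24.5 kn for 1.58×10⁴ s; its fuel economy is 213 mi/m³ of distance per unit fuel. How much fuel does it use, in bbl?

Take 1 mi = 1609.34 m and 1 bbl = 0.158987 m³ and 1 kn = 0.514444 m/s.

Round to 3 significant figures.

3.65 bbl

24.5 kn → 12.6039 m/s
d = v × t = 12.6039 × 15800 = 199142 m
213 mi/m³ → 342789 m/m³
V = d / (distance per unit fuel) = 199142 / 342789 = 0.580946 m³
In bbl: 0.580946 / 0.158987 = 3.65405 bbl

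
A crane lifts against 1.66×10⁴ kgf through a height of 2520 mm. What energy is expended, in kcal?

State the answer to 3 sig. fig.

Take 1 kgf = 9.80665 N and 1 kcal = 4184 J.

1.66×10⁴ kgf × 9.80665 → 162790 N
2520 mm × 0.001 → 2.52 m
W = F × d = 162790 N × 2.52 m = 410231 J
410231 J ÷ (4184 J/kcal) = 98.0476 kcal

98.0 kcal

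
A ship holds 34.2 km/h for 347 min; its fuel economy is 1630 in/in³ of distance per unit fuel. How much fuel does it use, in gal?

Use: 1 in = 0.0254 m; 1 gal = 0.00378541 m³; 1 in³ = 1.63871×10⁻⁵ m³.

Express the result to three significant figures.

34.2 km/h → 9.5 m/s
347 min → 20820 s
d = v × t = 9.5 × 20820 = 197790 m
1630 in/in³ → 2.5265×10⁶ m/m³
V = d / (distance per unit fuel) = 197790 / 2.5265×10⁶ = 0.0782862 m³
In gal: 0.0782862 / 0.00378541 = 20.681 gal

20.7 gal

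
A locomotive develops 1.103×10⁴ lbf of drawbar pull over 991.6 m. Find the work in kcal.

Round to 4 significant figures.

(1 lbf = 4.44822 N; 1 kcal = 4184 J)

1.163×10⁴ kcal

1.103×10⁴ lbf × 4.44822 = 49063.9 N
W = F × d = 49063.9 N × 991.6 m = 4.86518×10⁷ J
4.86518×10⁷ J ÷ (4184 J/kcal) = 11628.1 kcal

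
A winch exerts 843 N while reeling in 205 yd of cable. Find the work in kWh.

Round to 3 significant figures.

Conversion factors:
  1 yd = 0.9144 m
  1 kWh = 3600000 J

205 yd × 0.9144 = 187.452 m
W = F × d = 843 N × 187.452 m = 158022 J
158022 J ÷ (3600000 J/kWh) = 0.043895 kWh

0.0439 kWh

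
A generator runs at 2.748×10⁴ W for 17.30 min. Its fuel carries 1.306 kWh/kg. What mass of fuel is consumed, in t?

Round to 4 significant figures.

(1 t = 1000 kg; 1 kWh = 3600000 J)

0.006067 t

17.30 min → 1038 s
E = P × t = 27480 × 1038 = 2.85242×10⁷ J
1.306 kWh/kg → 4.7016×10⁶ J/kg
m = E / e_s = 2.85242×10⁷ / 4.7016×10⁶ = 6.06691 kg
In t: 6.06691 / 1000 = 0.00606691 t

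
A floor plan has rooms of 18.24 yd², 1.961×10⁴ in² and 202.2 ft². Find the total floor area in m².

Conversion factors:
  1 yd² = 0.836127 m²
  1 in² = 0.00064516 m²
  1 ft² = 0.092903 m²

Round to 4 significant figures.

46.69 m²

18.24 yd² × 0.836127 → 15.251 m²
1.961×10⁴ in² × 0.00064516 → 12.6516 m²
202.2 ft² × 0.092903 → 18.785 m²
Combined: 15.251 + 12.6516 + 18.785 = 46.6876 m²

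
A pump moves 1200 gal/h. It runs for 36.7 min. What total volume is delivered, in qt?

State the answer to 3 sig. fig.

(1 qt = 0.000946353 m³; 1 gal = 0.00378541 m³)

2940 qt

1200 gal/h → 0.0012618 m³/s
36.7 min → 2202 s
V = Q × t = 0.0012618 × 2202 = 2.77848 m³
In qt: 2.77848 / 0.000946353 = 2935.99 qt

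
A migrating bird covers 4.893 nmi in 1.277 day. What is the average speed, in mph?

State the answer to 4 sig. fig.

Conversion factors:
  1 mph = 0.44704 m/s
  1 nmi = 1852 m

0.1837 mph

4.893 nmi × 1852 = 9061.84 m
1.277 day × 86400 = 110333 s
v = d / t = 9061.84 m / 110333 s = 0.0821317 m/s
0.0821317 m/s ÷ (0.44704 m/s/mph) = 0.183723 mph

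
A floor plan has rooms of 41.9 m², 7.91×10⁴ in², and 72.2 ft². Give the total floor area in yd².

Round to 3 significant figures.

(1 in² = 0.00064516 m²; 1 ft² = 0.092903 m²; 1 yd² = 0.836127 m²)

41.9 m² (already m²)
7.91×10⁴ in² × 0.00064516 → 51.0322 m²
72.2 ft² × 0.092903 → 6.7076 m²
Total: 41.9 + 51.0322 + 6.7076 = 99.6398 m²
In yd²: 99.6398 / 0.836127 = 119.168 yd²

119 yd²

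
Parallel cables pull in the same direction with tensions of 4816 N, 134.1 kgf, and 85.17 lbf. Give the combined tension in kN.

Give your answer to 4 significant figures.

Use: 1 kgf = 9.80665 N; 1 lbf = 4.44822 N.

4816 N (already N)
134.1 kgf × 9.80665 = 1315.07 N
85.17 lbf × 4.44822 = 378.855 N
Sum: 4816 + 1315.07 + 378.855 = 6509.92 N
In kN: 6509.92 / 1000 = 6.50992 kN

6.510 kN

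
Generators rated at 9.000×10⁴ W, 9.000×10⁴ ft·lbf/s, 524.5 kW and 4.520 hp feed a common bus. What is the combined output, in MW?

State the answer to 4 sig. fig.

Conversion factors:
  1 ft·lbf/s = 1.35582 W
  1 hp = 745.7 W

9.000×10⁴ W (already W)
9.000×10⁴ ft·lbf/s × 1.35582 → 122024 W
524.5 kW × 1000 → 524500 W
4.520 hp × 745.7 → 3370.56 W
Total: 90000 + 122024 + 524500 + 3370.56 = 739895 W
In MW: 739895 / 1000000 = 0.739895 MW

0.7399 MW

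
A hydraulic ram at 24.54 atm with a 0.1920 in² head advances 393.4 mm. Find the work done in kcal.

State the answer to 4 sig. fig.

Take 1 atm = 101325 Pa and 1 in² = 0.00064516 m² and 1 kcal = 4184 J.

0.02896 kcal

24.54 atm → 2.48652×10⁶ Pa
0.1920 in² → 1.23871×10⁻⁴ m²
F = P × A = 2.48652×10⁶ × 1.23871×10⁻⁴ = 308.008 N
393.4 mm → 0.3934 m
W = F × d = 308.008 × 0.3934 = 121.17 J
In kcal: 121.17 / 4184 = 0.0289603 kcal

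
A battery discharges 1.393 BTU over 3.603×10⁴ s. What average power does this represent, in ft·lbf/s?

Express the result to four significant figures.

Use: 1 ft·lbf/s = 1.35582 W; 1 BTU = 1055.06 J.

0.03009 ft·lbf/s

1.393 BTU × 1055.06 → 1469.7 J
P = E / t = 1469.7 J / 36030 s = 0.040791 W
0.040791 W ÷ (1.35582 W/ft·lbf/s) = 0.0300859 ft·lbf/s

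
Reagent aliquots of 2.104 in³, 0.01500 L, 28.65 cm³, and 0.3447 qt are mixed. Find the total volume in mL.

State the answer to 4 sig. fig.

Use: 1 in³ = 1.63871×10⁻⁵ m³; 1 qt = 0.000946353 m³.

404.3 mL

2.104 in³ × 1.63871×10⁻⁵ → 3.44785×10⁻⁵ m³
0.01500 L × 0.001 → 1.5×10⁻⁵ m³
28.65 cm³ × 10⁻⁶ → 2.865×10⁻⁵ m³
0.3447 qt × 0.000946353 → 3.26208×10⁻⁴ m³
Combined: 3.44785×10⁻⁵ + 1.5×10⁻⁵ + 2.865×10⁻⁵ + 3.26208×10⁻⁴ = 4.04336×10⁻⁴ m³
In mL: 4.04336×10⁻⁴ / 10⁻⁶ = 404.336 mL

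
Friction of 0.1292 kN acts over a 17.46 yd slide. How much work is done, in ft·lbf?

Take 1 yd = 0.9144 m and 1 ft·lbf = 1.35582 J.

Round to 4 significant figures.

1521 ft·lbf

0.1292 kN × 1000 = 129.2 N
17.46 yd × 0.9144 = 15.9654 m
W = F × d = 129.2 N × 15.9654 m = 2062.73 J
2062.73 J ÷ (1.35582 J/ft·lbf) = 1521.39 ft·lbf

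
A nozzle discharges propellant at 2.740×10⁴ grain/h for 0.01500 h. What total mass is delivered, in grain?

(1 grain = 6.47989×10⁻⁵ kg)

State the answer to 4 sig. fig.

2.740×10⁴ grain/h → 4.93192×10⁻⁴ kg/s
0.01500 h → 54 s
m = ṁ × t = 4.93192×10⁻⁴ × 54 = 0.0266324 kg
In grain: 0.0266324 / 6.47989×10⁻⁵ = 411.001 grain

411.0 grain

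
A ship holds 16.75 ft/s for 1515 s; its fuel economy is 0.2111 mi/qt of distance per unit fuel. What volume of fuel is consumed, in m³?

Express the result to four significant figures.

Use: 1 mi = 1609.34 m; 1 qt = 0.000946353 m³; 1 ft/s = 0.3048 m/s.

0.02155 m³

16.75 ft/s → 5.1054 m/s
d = v × t = 5.1054 × 1515 = 7734.68 m
0.2111 mi/qt → 358990 m/m³
V = d / (distance per unit fuel) = 7734.68 / 358990 = 0.0215457 m³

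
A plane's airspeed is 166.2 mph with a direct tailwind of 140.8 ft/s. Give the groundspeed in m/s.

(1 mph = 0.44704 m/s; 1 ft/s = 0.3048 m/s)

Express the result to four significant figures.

166.2 mph × 0.44704 = 74.298 m/s
140.8 ft/s × 0.3048 = 42.9158 m/s
Sum: 74.298 + 42.9158 = 117.214 m/s

117.2 m/s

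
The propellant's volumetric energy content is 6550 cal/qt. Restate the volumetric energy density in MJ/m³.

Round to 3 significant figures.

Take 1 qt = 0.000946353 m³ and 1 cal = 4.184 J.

29.0 MJ/m³

6550 cal/qt × 4.184 J/cal ÷ 0.000946353 m³/qt = 2.89588×10⁷ J/m³
2.89588×10⁷ J/m³ ÷ 1000000 J/MJ = 28.9588 MJ/m³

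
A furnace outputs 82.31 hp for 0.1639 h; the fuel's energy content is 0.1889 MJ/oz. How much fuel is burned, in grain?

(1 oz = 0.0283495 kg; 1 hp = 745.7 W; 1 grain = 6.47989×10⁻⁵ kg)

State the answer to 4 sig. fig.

8.388×10⁴ grain

82.31 hp → 61378.6 W
0.1639 h → 590.04 s
E = P × t = 61378.6 × 590.04 = 3.62158×10⁷ J
0.1889 MJ/oz → 6.66326×10⁶ J/kg
m = E / e_s = 3.62158×10⁷ / 6.66326×10⁶ = 5.43515 kg
In grain: 5.43515 / 6.47989×10⁻⁵ = 83877.2 grain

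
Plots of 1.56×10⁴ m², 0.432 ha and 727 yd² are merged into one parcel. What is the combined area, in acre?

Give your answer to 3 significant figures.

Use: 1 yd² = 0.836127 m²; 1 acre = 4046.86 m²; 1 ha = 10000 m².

1.56×10⁴ m² (already m²)
0.432 ha × 10000 → 4320 m²
727 yd² × 0.836127 → 607.864 m²
Sum: 15600 + 4320 + 607.864 = 20527.9 m²
In acre: 20527.9 / 4046.86 = 5.07255 acre

5.07 acre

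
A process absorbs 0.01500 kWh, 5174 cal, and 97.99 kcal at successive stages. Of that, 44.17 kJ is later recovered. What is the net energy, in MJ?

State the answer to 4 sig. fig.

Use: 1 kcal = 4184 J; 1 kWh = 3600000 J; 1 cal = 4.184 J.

0.01500 kWh × 3600000 = 54000 J
5174 cal × 4.184 = 21648 J
97.99 kcal × 4184 = 409990 J
44.17 kJ × 1000 = 44170 J
Result: 54000 + 21648 + 409990 − 44170 = 441468 J
In MJ: 441468 / 1000000 = 0.441468 MJ

0.4415 MJ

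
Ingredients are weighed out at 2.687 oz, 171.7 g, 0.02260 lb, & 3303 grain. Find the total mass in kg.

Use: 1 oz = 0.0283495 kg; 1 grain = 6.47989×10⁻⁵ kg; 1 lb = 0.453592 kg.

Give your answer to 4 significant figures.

0.4722 kg

2.687 oz × 0.0283495 = 0.0761751 kg
171.7 g × 0.001 = 0.1717 kg
0.02260 lb × 0.453592 = 0.0102512 kg
3303 grain × 6.47989×10⁻⁵ = 0.214031 kg
Combined: 0.0761751 + 0.1717 + 0.0102512 + 0.214031 = 0.472157 kg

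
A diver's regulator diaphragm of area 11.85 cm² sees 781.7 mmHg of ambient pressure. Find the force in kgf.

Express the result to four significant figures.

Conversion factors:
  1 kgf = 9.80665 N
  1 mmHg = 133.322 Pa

12.59 kgf

781.7 mmHg × 133.322 → 104218 Pa
11.85 cm² × 0.0001 → 0.001185 m²
F = P × A = 104218 Pa × 0.001185 m² = 123.498 N
123.498 N ÷ (9.80665 N/kgf) = 12.5933 kgf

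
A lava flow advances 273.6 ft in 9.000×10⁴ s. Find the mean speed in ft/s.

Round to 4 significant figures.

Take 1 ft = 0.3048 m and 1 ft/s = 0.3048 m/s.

273.6 ft × 0.3048 = 83.3933 m
v = d / t = 83.3933 m / 90000 s = 9.26592×10⁻⁴ m/s
9.26592×10⁻⁴ m/s ÷ (0.3048 m/s/ft/s) = 0.00304 ft/s

0.003040 ft/s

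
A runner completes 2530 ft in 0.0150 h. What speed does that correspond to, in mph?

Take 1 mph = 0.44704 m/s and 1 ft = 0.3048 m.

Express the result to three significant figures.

2530 ft × 0.3048 = 771.144 m
0.0150 h × 3600 = 54 s
v = d / t = 771.144 m / 54 s = 14.2804 m/s
14.2804 m/s ÷ (0.44704 m/s/mph) = 31.9443 mph

31.9 mph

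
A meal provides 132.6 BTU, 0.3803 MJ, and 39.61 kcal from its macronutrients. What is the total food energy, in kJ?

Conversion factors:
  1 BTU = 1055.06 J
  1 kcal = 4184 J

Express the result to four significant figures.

132.6 BTU × 1055.06 → 139901 J
0.3803 MJ × 1000000 → 380300 J
39.61 kcal × 4184 → 165728 J
Total: 139901 + 380300 + 165728 = 685929 J
In kJ: 685929 / 1000 = 685.929 kJ

685.9 kJ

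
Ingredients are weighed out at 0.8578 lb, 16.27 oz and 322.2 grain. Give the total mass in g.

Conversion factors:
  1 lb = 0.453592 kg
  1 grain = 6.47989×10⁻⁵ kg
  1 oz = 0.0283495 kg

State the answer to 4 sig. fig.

0.8578 lb × 0.453592 → 0.389091 kg
16.27 oz × 0.0283495 → 0.461246 kg
322.2 grain × 6.47989×10⁻⁵ → 0.0208782 kg
Combined: 0.389091 + 0.461246 + 0.0208782 = 0.871215 kg
In g: 0.871215 / 0.001 = 871.215 g

871.2 g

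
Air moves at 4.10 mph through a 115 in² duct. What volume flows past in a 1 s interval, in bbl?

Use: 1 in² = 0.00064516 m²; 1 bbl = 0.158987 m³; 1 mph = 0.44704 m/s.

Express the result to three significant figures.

4.10 mph × 0.44704 = 1.83286 m/s
115 in² × 0.00064516 = 0.0741934 m²
V = v × A × t = 1.83286 m/s × 0.0741934 m² × 1 s = 0.135986 m³
0.135986 m³ ÷ (0.158987 m³/bbl) = 0.855328 bbl

0.855 bbl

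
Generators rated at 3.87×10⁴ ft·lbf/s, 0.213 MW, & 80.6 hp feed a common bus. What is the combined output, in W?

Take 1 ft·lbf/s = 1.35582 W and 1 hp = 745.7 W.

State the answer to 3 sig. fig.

3.26×10⁵ W

3.87×10⁴ ft·lbf/s × 1.35582 = 52470.2 W
0.213 MW × 1000000 = 213000 W
80.6 hp × 745.7 = 60103.4 W
Combined: 52470.2 + 213000 + 60103.4 = 325574 W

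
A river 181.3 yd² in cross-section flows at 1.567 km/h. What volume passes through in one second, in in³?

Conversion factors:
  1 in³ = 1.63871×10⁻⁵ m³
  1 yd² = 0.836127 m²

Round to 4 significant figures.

1.567 km/h × (1/3.6) = 0.435278 m/s
181.3 yd² × 0.836127 = 151.59 m²
V = v × A × t = 0.435278 m/s × 151.59 m² × 1 s = 65.9838 m³
65.9838 m³ ÷ (1.63871×10⁻⁵ m³/in³) = 4.02657×10⁶ in³

4.027×10⁶ in³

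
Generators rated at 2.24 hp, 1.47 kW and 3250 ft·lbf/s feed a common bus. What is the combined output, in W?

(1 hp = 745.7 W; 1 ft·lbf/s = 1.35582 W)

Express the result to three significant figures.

2.24 hp × 745.7 = 1670.37 W
1.47 kW × 1000 = 1470 W
3250 ft·lbf/s × 1.35582 = 4406.42 W
Sum: 1670.37 + 1470 + 4406.42 = 7546.79 W

7550 W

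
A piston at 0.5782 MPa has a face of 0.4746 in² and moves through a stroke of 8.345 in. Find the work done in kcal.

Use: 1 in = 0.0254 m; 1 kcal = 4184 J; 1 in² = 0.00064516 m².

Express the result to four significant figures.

0.5782 MPa → 578200 Pa
0.4746 in² → 3.06193×10⁻⁴ m²
F = P × A = 578200 × 3.06193×10⁻⁴ = 177.041 N
8.345 in → 0.211963 m
W = F × d = 177.041 × 0.211963 = 37.5261 J
In kcal: 37.5261 / 4184 = 0.00896895 kcal

0.008969 kcal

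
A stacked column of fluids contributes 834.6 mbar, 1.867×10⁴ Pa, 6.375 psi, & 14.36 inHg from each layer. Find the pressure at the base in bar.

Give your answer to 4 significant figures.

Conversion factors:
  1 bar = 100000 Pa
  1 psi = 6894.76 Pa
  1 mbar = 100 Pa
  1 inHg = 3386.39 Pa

1.947 bar

834.6 mbar × 100 → 83460 Pa
1.867×10⁴ Pa (already Pa)
6.375 psi × 6894.76 → 43954.1 Pa
14.36 inHg × 3386.39 → 48628.6 Pa
Combined: 83460 + 18670 + 43954.1 + 48628.6 = 194713 Pa
In bar: 194713 / 100000 = 1.94713 bar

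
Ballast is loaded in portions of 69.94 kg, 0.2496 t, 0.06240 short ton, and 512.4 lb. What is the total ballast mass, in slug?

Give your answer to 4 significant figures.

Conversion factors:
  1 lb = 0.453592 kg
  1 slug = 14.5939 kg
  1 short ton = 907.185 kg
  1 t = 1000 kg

69.94 kg (already kg)
0.2496 t × 1000 → 249.6 kg
0.06240 short ton × 907.185 → 56.6083 kg
512.4 lb × 0.453592 → 232.421 kg
Total: 69.94 + 249.6 + 56.6083 + 232.421 = 608.569 kg
In slug: 608.569 / 14.5939 = 41.7002 slug

41.70 slug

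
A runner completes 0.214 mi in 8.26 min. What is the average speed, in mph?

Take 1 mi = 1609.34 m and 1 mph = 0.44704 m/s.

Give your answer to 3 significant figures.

0.214 mi × 1609.34 = 344.399 m
8.26 min × 60 = 495.6 s
v = d / t = 344.399 m / 495.6 s = 0.694913 m/s
0.694913 m/s ÷ (0.44704 m/s/mph) = 1.55448 mph

1.55 mph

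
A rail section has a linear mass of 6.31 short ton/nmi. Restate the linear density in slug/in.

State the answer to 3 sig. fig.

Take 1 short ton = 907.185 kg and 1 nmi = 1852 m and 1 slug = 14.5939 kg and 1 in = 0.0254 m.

6.31 short ton/nmi × 907.185 kg/short ton ÷ 1852 m/nmi = 3.09089 kg/m
3.09089 kg/m ÷ 14.5939 kg/slug × 0.0254 m/in = 0.00537955 slug/in

0.00538 slug/in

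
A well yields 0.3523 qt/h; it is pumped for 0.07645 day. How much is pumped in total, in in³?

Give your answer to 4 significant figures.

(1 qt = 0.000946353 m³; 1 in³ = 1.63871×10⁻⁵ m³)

37.33 in³

0.3523 qt/h → 9.26112×10⁻⁸ m³/s
0.07645 day → 6605.28 s
V = Q × t = 9.26112×10⁻⁸ × 6605.28 = 6.11723×10⁻⁴ m³
In in³: 6.11723×10⁻⁴ / 1.63871×10⁻⁵ = 37.3295 in³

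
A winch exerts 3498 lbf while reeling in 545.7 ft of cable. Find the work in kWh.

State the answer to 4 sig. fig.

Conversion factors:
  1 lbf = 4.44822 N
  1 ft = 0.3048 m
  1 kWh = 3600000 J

0.7189 kWh

3498 lbf × 4.44822 → 15559.9 N
545.7 ft × 0.3048 → 166.329 m
W = F × d = 15559.9 N × 166.329 m = 2.58806×10⁶ J
2.58806×10⁶ J ÷ (3600000 J/kWh) = 0.718906 kWh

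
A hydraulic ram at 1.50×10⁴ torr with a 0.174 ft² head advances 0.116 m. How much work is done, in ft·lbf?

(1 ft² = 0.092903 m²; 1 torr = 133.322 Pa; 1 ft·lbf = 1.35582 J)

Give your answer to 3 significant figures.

1.50×10⁴ torr → 1.99983×10⁶ Pa
0.174 ft² → 0.0161651 m²
F = P × A = 1.99983×10⁶ × 0.0161651 = 32327.5 N
W = F × d = 32327.5 × 0.116 = 3749.99 J
In ft·lbf: 3749.99 / 1.35582 = 2765.85 ft·lbf

2770 ft·lbf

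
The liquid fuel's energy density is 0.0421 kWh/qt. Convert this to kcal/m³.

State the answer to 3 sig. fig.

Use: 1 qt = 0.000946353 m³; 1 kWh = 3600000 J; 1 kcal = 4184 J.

3.83×10⁴ kcal/m³

0.0421 kWh/qt × 3600000 J/kWh ÷ 0.000946353 m³/qt = 1.60152×10⁸ J/m³
1.60152×10⁸ J/m³ ÷ 4184 J/kcal = 38277.2 kcal/m³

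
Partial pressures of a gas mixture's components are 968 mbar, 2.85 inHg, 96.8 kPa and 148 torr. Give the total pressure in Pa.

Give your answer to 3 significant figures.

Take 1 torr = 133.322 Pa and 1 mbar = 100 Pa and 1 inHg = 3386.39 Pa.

968 mbar × 100 = 96800 Pa
2.85 inHg × 3386.39 = 9651.21 Pa
96.8 kPa × 1000 = 96800 Pa
148 torr × 133.322 = 19731.7 Pa
Combined: 96800 + 9651.21 + 96800 + 19731.7 = 222983 Pa

2.23×10⁵ Pa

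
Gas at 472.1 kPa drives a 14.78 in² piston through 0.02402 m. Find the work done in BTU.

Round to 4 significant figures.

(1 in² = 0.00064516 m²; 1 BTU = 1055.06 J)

472.1 kPa → 472100 Pa
14.78 in² → 0.00953546 m²
F = P × A = 472100 × 0.00953546 = 4501.69 N
W = F × d = 4501.69 × 0.02402 = 108.131 J
In BTU: 108.131 / 1055.06 = 0.102488 BTU

0.1025 BTU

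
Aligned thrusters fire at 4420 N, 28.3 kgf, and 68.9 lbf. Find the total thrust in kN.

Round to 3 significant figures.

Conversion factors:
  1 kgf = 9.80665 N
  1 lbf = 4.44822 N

4420 N (already N)
28.3 kgf × 9.80665 = 277.528 N
68.9 lbf × 4.44822 = 306.482 N
Total: 4420 + 277.528 + 306.482 = 5004.01 N
In kN: 5004.01 / 1000 = 5.00401 kN

5.00 kN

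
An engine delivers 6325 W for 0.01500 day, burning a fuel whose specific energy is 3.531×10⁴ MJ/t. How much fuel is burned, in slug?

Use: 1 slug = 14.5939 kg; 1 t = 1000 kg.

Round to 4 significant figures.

0.01500 day → 1296 s
E = P × t = 6325 × 1296 = 8.1972×10⁶ J
3.531×10⁴ MJ/t → 3.531×10⁷ J/kg
m = E / e_s = 8.1972×10⁶ / 3.531×10⁷ = 0.23215 kg
In slug: 0.23215 / 14.5939 = 0.0159073 slug

0.01591 slug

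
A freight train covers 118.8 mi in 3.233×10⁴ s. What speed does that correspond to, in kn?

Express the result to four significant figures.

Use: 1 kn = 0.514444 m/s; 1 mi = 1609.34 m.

118.8 mi × 1609.34 = 191190 m
v = d / t = 191190 m / 32330 s = 5.9137 m/s
5.9137 m/s ÷ (0.514444 m/s/kn) = 11.4953 kn

11.50 kn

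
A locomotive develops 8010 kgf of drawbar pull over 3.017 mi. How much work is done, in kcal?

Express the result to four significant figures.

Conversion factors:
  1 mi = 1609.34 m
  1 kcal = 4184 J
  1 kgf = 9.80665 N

9.116×10⁴ kcal

8010 kgf × 9.80665 = 78551.3 N
3.017 mi × 1609.34 = 4855.38 m
W = F × d = 78551.3 N × 4855.38 m = 3.81396×10⁸ J
3.81396×10⁸ J ÷ (4184 J/kcal) = 91155.8 kcal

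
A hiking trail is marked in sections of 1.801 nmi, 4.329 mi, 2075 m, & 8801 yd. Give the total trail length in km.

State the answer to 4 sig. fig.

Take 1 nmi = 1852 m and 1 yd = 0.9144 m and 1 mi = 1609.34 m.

1.801 nmi × 1852 = 3335.45 m
4.329 mi × 1609.34 = 6966.83 m
2075 m (already m)
8801 yd × 0.9144 = 8047.63 m
Combined: 3335.45 + 6966.83 + 2075 + 8047.63 = 20424.9 m
In km: 20424.9 / 1000 = 20.4249 km

20.42 km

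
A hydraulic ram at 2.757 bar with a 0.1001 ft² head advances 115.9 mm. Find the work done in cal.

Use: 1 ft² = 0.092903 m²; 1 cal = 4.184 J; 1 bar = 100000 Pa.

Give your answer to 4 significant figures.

2.757 bar → 275700 Pa
0.1001 ft² → 0.00929959 m²
F = P × A = 275700 × 0.00929959 = 2563.9 N
115.9 mm → 0.1159 m
W = F × d = 2563.9 × 0.1159 = 297.156 J
In cal: 297.156 / 4.184 = 71.022 cal

71.02 cal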